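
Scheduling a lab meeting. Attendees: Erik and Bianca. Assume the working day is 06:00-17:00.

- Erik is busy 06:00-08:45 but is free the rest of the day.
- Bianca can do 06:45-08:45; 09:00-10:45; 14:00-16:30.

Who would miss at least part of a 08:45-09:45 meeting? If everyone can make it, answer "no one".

Bianca

Erik free: 08:45-17:00 (invert busy blocks within the working day).
Bianca free: 06:45-08:45, 09:00-10:45, 14:00-16:30.
Erik: free for 08:45-09:45. Bianca: not fully free for 08:45-09:45.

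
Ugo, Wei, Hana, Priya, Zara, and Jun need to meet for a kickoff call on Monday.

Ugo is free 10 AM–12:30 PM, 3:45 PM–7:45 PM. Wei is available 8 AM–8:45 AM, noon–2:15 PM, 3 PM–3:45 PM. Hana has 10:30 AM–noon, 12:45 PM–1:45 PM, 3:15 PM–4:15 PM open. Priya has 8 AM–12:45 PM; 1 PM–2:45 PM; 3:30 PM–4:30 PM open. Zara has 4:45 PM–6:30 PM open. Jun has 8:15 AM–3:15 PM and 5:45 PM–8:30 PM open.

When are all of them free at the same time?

Ugo ∩ Wei: 12:00-12:30.
Ugo ∩ Wei ∩ Hana: ∅.
Ugo ∩ Wei ∩ Hana ∩ Priya: ∅.
Ugo ∩ Wei ∩ Hana ∩ Priya ∩ Zara: ∅.
Ugo ∩ Wei ∩ Hana ∩ Priya ∩ Zara ∩ Jun: ∅.
There is no time when everyone is free.

none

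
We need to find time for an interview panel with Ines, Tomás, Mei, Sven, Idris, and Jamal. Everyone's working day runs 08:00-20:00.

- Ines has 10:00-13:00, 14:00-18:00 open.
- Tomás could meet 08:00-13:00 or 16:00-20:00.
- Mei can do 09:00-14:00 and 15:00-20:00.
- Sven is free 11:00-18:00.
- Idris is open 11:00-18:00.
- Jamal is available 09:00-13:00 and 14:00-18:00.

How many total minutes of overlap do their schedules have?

240

Ines ∩ Tomás: 10:00-13:00, 16:00-18:00.
Ines ∩ Tomás ∩ Mei: 10:00-13:00, 16:00-18:00.
Ines ∩ Tomás ∩ Mei ∩ Sven: 11:00-13:00, 16:00-18:00.
Ines ∩ Tomás ∩ Mei ∩ Sven ∩ Idris: 11:00-13:00, 16:00-18:00.
Ines ∩ Tomás ∩ Mei ∩ Sven ∩ Idris ∩ Jamal: 11:00-13:00, 16:00-18:00.
Those are the intersection windows.
Summing the common windows: 120 + 120 = 240 minutes.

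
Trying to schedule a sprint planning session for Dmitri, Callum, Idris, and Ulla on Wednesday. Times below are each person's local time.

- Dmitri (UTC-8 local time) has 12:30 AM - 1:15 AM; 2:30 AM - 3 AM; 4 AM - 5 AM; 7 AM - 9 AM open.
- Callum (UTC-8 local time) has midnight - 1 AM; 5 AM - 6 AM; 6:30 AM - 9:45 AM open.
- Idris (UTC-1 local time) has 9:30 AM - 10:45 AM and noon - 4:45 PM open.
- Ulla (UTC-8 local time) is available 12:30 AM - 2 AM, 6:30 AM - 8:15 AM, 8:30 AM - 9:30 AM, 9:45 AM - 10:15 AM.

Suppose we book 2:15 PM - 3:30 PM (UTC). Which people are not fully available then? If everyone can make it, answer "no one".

Dmitri in UTC: 08:30-09:15, 10:30-11:00, 12:00-13:00, 15:00-17:00 (add 8h to convert from UTC-8).
Callum in UTC: 08:00-09:00, 13:00-14:00, 14:30-17:45 (add 8h to convert from UTC-8).
Idris in UTC: 10:30-11:45, 13:00-17:45 (add 1h to convert from UTC-1).
Ulla in UTC: 08:30-10:00, 14:30-16:15, 16:30-17:30, 17:45-18:15 (add 8h to convert from UTC-8).
Dmitri: not fully free for 14:15-15:30. Callum: not fully free for 14:15-15:30. Idris: free for 14:15-15:30. Ulla: not fully free for 14:15-15:30.

Callum, Dmitri, Ulla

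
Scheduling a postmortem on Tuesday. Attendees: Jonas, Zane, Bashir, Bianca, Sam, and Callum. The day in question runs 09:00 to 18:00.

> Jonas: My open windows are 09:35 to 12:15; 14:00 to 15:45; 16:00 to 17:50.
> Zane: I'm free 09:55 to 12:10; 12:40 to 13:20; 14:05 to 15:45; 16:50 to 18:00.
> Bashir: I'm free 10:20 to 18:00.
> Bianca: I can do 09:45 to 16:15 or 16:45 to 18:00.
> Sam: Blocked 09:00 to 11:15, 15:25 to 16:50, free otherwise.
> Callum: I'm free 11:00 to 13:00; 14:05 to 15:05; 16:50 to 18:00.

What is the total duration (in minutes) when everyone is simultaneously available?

175

Jonas free: 09:35-12:15, 14:00-15:45, 16:00-17:50.
Zane free: 09:55-12:10, 12:40-13:20, 14:05-15:45, 16:50-18:00.
Bashir free: 10:20-18:00.
Bianca free: 09:45-16:15, 16:45-18:00.
Sam free: 11:15-15:25, 16:50-18:00 (invert busy blocks within the working day).
Callum free: 11:00-13:00, 14:05-15:05, 16:50-18:00.
Jonas ∩ Zane: 09:55-12:10, 14:05-15:45, 16:50-17:50.
Jonas ∩ Zane ∩ Bashir: 10:20-12:10, 14:05-15:45, 16:50-17:50.
Jonas ∩ Zane ∩ Bashir ∩ Bianca: 10:20-12:10, 14:05-15:45, 16:50-17:50.
Jonas ∩ Zane ∩ Bashir ∩ Bianca ∩ Sam: 11:15-12:10, 14:05-15:25, 16:50-17:50.
Jonas ∩ Zane ∩ Bashir ∩ Bianca ∩ Sam ∩ Callum: 11:15-12:10, 14:05-15:05, 16:50-17:50.
So the common availability across everyone is 11:15-12:10, 14:05-15:05, 16:50-17:50.
Summing the common windows: 55 + 60 + 60 = 175 minutes.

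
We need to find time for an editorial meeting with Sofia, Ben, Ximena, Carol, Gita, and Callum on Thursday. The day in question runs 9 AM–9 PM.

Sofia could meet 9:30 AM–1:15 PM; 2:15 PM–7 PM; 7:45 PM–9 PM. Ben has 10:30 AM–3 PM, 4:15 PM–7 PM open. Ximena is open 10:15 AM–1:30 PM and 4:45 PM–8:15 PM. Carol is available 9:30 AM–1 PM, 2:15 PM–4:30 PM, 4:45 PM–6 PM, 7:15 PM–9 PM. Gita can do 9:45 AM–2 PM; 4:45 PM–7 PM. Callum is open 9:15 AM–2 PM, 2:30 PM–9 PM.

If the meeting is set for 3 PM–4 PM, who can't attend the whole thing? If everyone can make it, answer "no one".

Sofia: free for 15:00-16:00. Ben: not fully free for 15:00-16:00. Ximena: not fully free for 15:00-16:00. Carol: free for 15:00-16:00. Gita: not fully free for 15:00-16:00. Callum: free for 15:00-16:00.

Ben, Gita, Ximena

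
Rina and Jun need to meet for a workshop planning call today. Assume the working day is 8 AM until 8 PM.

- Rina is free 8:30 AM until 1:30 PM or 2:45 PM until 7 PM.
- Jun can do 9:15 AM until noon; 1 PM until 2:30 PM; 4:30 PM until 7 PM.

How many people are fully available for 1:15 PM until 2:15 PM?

Jun can make the full 13:15-14:15 slot — that's 1.

1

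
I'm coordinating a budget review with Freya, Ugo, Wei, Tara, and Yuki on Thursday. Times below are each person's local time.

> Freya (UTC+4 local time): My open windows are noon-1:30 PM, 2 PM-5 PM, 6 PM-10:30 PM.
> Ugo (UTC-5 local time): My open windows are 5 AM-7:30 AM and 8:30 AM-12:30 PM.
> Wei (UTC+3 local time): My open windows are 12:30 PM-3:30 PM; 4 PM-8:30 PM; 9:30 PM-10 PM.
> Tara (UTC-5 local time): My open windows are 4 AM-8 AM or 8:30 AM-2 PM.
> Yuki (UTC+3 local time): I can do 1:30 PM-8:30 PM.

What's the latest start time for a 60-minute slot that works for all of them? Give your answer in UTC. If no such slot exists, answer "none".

16:30

Freya in UTC: 08:00-09:30, 10:00-13:00, 14:00-18:30 (subtract 4h to convert from UTC+4).
Ugo in UTC: 10:00-12:30, 13:30-17:30 (add 5h to convert from UTC-5).
Wei in UTC: 09:30-12:30, 13:00-17:30, 18:30-19:00 (subtract 3h to convert from UTC+3).
Tara in UTC: 09:00-13:00, 13:30-19:00 (add 5h to convert from UTC-5).
Yuki in UTC: 10:30-17:30 (subtract 3h to convert from UTC+3).
Freya ∩ Ugo: 10:00-12:30, 14:00-17:30.
Freya ∩ Ugo ∩ Wei: 10:00-12:30, 14:00-17:30.
Freya ∩ Ugo ∩ Wei ∩ Tara: 10:00-12:30, 14:00-17:30.
Freya ∩ Ugo ∩ Wei ∩ Tara ∩ Yuki: 10:30-12:30, 14:00-17:30.
The last common window of at least 60 minutes is 14:00-17:30; a 60-minute meeting can start as late as 16:30 and still end by 17:30.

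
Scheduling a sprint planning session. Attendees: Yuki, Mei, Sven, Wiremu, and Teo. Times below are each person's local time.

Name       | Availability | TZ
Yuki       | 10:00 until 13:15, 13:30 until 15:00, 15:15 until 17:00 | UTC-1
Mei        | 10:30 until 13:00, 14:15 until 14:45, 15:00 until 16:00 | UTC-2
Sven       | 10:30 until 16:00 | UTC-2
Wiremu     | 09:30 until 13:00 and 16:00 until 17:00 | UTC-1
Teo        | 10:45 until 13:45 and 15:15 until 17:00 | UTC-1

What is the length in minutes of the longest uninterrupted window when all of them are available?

90

Yuki in UTC: 11:00-14:15, 14:30-16:00, 16:15-18:00 (add 1h to convert from UTC-1).
Mei in UTC: 12:30-15:00, 16:15-16:45, 17:00-18:00 (add 2h to convert from UTC-2).
Sven in UTC: 12:30-18:00 (add 2h to convert from UTC-2).
Wiremu in UTC: 10:30-14:00, 17:00-18:00 (add 1h to convert from UTC-1).
Teo in UTC: 11:45-14:45, 16:15-18:00 (add 1h to convert from UTC-1).
Yuki ∩ Mei: 12:30-14:15, 14:30-15:00, 16:15-16:45, 17:00-18:00.
Yuki ∩ Mei ∩ Sven: 12:30-14:15, 14:30-15:00, 16:15-16:45, 17:00-18:00.
Yuki ∩ Mei ∩ Sven ∩ Wiremu: 12:30-14:00, 17:00-18:00.
Yuki ∩ Mei ∩ Sven ∩ Wiremu ∩ Teo: 12:30-14:00, 17:00-18:00.
So the common availability across everyone is 12:30-14:00, 17:00-18:00.
The longest is 12:30-14:00 at 90 minutes.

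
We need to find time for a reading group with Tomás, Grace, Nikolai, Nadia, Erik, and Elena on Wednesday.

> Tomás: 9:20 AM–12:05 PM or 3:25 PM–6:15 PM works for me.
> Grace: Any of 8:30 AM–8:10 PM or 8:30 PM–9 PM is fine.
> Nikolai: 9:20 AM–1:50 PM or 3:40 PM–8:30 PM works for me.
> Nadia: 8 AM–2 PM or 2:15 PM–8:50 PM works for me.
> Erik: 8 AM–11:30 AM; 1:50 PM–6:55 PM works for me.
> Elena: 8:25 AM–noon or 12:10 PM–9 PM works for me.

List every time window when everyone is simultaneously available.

Tomás ∩ Grace: 09:20-12:05, 15:25-18:15.
Tomás ∩ Grace ∩ Nikolai: 09:20-12:05, 15:40-18:15.
Tomás ∩ Grace ∩ Nikolai ∩ Nadia: 09:20-12:05, 15:40-18:15.
Tomás ∩ Grace ∩ Nikolai ∩ Nadia ∩ Erik: 09:20-11:30, 15:40-18:15.
Tomás ∩ Grace ∩ Nikolai ∩ Nadia ∩ Erik ∩ Elena: 09:20-11:30, 15:40-18:15.
So the common availability across everyone is 09:20-11:30, 15:40-18:15.

09:20-11:30, 15:40-18:15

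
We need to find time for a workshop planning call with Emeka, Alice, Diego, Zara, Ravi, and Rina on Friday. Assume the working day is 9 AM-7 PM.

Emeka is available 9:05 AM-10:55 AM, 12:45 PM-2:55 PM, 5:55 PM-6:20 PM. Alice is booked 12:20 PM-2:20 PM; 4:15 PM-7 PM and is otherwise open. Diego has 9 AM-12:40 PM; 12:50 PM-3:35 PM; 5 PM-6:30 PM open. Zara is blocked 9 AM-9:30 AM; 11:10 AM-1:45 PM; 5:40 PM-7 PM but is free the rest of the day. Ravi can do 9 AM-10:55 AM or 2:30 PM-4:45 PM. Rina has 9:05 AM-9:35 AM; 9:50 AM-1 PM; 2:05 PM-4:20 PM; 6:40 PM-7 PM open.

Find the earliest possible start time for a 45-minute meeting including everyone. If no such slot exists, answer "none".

09:50

Emeka free: 09:05-10:55, 12:45-14:55, 17:55-18:20.
Alice free: 09:00-12:20, 14:20-16:15 (invert busy blocks within the working day).
Diego free: 09:00-12:40, 12:50-15:35, 17:00-18:30.
Zara free: 09:30-11:10, 13:45-17:40 (invert busy blocks within the working day).
Ravi free: 09:00-10:55, 14:30-16:45.
Rina free: 09:05-09:35, 09:50-13:00, 14:05-16:20, 18:40-19:00.
Emeka ∩ Alice: 09:05-10:55, 14:20-14:55.
Emeka ∩ Alice ∩ Diego: 09:05-10:55, 14:20-14:55.
Emeka ∩ Alice ∩ Diego ∩ Zara: 09:30-10:55, 14:20-14:55.
Emeka ∩ Alice ∩ Diego ∩ Zara ∩ Ravi: 09:30-10:55, 14:30-14:55.
Emeka ∩ Alice ∩ Diego ∩ Zara ∩ Ravi ∩ Rina: 09:30-09:35, 09:50-10:55, 14:30-14:55.
The first common window of at least 45 minutes is 09:50-10:55, so the earliest start is 09:50.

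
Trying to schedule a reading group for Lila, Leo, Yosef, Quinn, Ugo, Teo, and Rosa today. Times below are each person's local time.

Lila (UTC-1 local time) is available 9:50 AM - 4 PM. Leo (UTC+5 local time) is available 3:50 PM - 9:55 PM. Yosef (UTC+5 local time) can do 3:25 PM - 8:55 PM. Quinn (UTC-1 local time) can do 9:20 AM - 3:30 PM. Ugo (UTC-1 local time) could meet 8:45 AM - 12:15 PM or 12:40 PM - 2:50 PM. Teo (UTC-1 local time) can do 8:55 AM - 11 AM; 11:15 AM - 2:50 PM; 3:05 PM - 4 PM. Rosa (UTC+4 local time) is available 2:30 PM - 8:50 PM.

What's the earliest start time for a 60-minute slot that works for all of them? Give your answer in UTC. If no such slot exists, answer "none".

10:50

Lila in UTC: 10:50-17:00 (add 1h to convert from UTC-1).
Leo in UTC: 10:50-16:55 (subtract 5h to convert from UTC+5).
Yosef in UTC: 10:25-15:55 (subtract 5h to convert from UTC+5).
Quinn in UTC: 10:20-16:30 (add 1h to convert from UTC-1).
Ugo in UTC: 09:45-13:15, 13:40-15:50 (add 1h to convert from UTC-1).
Teo in UTC: 09:55-12:00, 12:15-15:50, 16:05-17:00 (add 1h to convert from UTC-1).
Rosa in UTC: 10:30-16:50 (subtract 4h to convert from UTC+4).
Lila ∩ Leo: 10:50-16:55.
Lila ∩ Leo ∩ Yosef: 10:50-15:55.
Lila ∩ Leo ∩ Yosef ∩ Quinn: 10:50-15:55.
Lila ∩ Leo ∩ Yosef ∩ Quinn ∩ Ugo: 10:50-13:15, 13:40-15:50.
Lila ∩ Leo ∩ Yosef ∩ Quinn ∩ Ugo ∩ Teo: 10:50-12:00, 12:15-13:15, 13:40-15:50.
Lila ∩ Leo ∩ Yosef ∩ Quinn ∩ Ugo ∩ Teo ∩ Rosa: 10:50-12:00, 12:15-13:15, 13:40-15:50.
So the common availability across everyone is 10:50-12:00, 12:15-13:15, 13:40-15:50.
The first common window of at least 60 minutes is 10:50-12:00, so the earliest start is 10:50.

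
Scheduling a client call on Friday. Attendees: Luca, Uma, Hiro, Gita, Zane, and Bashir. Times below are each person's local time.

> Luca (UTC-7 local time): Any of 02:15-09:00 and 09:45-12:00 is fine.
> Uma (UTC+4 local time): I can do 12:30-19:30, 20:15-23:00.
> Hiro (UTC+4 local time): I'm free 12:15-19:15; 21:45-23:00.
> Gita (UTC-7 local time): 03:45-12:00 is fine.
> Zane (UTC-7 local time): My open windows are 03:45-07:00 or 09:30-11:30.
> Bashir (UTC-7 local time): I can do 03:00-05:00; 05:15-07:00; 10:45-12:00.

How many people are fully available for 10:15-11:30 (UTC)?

4

Luca in UTC: 09:15-16:00, 16:45-19:00 (add 7h to convert from UTC-7).
Uma in UTC: 08:30-15:30, 16:15-19:00 (subtract 4h to convert from UTC+4).
Hiro in UTC: 08:15-15:15, 17:45-19:00 (subtract 4h to convert from UTC+4).
Gita in UTC: 10:45-19:00 (add 7h to convert from UTC-7).
Zane in UTC: 10:45-14:00, 16:30-18:30 (add 7h to convert from UTC-7).
Bashir in UTC: 10:00-12:00, 12:15-14:00, 17:45-19:00 (add 7h to convert from UTC-7).
Luca, Uma, Hiro, and Bashir can make the full 10:15-11:30 slot — that's 4.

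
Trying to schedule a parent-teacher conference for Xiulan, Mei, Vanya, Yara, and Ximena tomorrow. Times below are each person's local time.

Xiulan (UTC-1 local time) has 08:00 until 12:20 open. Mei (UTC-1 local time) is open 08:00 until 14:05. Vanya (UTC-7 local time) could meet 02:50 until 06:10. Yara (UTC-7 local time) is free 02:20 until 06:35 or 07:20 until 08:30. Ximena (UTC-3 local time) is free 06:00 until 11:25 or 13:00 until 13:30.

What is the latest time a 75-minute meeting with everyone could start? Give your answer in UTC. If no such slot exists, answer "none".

Xiulan in UTC: 09:00-13:20 (add 1h to convert from UTC-1).
Mei in UTC: 09:00-15:05 (add 1h to convert from UTC-1).
Vanya in UTC: 09:50-13:10 (add 7h to convert from UTC-7).
Yara in UTC: 09:20-13:35, 14:20-15:30 (add 7h to convert from UTC-7).
Ximena in UTC: 09:00-14:25, 16:00-16:30 (add 3h to convert from UTC-3).
Xiulan ∩ Mei: 09:00-13:20.
Xiulan ∩ Mei ∩ Vanya: 09:50-13:10.
Xiulan ∩ Mei ∩ Vanya ∩ Yara: 09:50-13:10.
Xiulan ∩ Mei ∩ Vanya ∩ Yara ∩ Ximena: 09:50-13:10.
The last common window of at least 75 minutes is 09:50-13:10; a 75-minute meeting can start as late as 11:55 and still end by 13:10.

11:55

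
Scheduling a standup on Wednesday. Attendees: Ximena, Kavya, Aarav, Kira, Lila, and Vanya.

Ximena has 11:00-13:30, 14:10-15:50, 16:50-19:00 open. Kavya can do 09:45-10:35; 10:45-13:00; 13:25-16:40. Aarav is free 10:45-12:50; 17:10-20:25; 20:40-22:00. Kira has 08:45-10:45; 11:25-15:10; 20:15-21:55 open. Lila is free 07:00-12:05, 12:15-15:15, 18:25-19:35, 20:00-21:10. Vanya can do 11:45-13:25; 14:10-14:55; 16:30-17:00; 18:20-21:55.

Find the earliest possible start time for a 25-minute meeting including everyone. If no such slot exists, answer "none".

Ximena ∩ Kavya: 11:00-13:00, 13:25-13:30, 14:10-15:50.
Ximena ∩ Kavya ∩ Aarav: 11:00-12:50.
Ximena ∩ Kavya ∩ Aarav ∩ Kira: 11:25-12:50.
Ximena ∩ Kavya ∩ Aarav ∩ Kira ∩ Lila: 11:25-12:05, 12:15-12:50.
Ximena ∩ Kavya ∩ Aarav ∩ Kira ∩ Lila ∩ Vanya: 11:45-12:05, 12:15-12:50.
Those are the intersection windows.
The first common window of at least 25 minutes is 12:15-12:50, so the earliest start is 12:15.

12:15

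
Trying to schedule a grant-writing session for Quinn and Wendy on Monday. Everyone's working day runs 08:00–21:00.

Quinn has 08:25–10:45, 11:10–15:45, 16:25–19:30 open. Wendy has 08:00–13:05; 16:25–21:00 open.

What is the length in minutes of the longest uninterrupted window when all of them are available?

Quinn ∩ Wendy: 08:25-10:45, 11:10-13:05, 16:25-19:30.
So the common availability across everyone is 08:25-10:45, 11:10-13:05, 16:25-19:30.
The longest is 16:25-19:30 at 185 minutes.

185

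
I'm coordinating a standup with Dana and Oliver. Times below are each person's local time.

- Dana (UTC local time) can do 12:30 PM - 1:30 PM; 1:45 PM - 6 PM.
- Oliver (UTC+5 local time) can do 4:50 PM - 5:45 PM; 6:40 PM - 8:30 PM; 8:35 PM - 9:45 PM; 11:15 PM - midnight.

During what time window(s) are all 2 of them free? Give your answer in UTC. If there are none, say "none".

12:30-12:45, 13:45-15:30, 15:35-16:45

Dana in UTC: 12:30-13:30, 13:45-18:00.
Oliver in UTC: 11:50-12:45, 13:40-15:30, 15:35-16:45, 18:15-19:00 (subtract 5h to convert from UTC+5).
Dana ∩ Oliver: 12:30-12:45, 13:45-15:30, 15:35-16:45.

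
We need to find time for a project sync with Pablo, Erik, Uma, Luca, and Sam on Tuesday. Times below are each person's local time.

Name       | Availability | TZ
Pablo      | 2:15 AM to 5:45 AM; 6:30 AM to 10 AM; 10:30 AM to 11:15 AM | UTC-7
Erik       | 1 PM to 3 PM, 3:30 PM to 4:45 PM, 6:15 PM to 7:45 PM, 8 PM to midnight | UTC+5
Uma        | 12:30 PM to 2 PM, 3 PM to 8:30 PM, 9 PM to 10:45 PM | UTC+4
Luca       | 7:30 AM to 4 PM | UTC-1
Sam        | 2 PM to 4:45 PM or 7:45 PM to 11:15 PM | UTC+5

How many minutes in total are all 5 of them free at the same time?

Pablo in UTC: 09:15-12:45, 13:30-17:00, 17:30-18:15 (add 7h to convert from UTC-7).
Erik in UTC: 08:00-10:00, 10:30-11:45, 13:15-14:45, 15:00-19:00 (subtract 5h to convert from UTC+5).
Uma in UTC: 08:30-10:00, 11:00-16:30, 17:00-18:45 (subtract 4h to convert from UTC+4).
Luca in UTC: 08:30-17:00 (add 1h to convert from UTC-1).
Sam in UTC: 09:00-11:45, 14:45-18:15 (subtract 5h to convert from UTC+5).
Pablo ∩ Erik: 09:15-10:00, 10:30-11:45, 13:30-14:45, 15:00-17:00, 17:30-18:15.
Pablo ∩ Erik ∩ Uma: 09:15-10:00, 11:00-11:45, 13:30-14:45, 15:00-16:30, 17:30-18:15.
Pablo ∩ Erik ∩ Uma ∩ Luca: 09:15-10:00, 11:00-11:45, 13:30-14:45, 15:00-16:30.
Pablo ∩ Erik ∩ Uma ∩ Luca ∩ Sam: 09:15-10:00, 11:00-11:45, 15:00-16:30.
Summing the common windows: 45 + 45 + 90 = 180 minutes.

180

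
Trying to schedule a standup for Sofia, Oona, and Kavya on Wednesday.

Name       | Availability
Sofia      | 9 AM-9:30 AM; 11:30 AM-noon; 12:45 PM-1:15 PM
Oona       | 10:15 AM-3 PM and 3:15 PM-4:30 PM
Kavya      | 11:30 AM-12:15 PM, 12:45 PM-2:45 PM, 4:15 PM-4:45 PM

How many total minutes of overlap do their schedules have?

60

Sofia ∩ Oona: 11:30-12:00, 12:45-13:15.
Sofia ∩ Oona ∩ Kavya: 11:30-12:00, 12:45-13:15.
Those are the intersection windows.
Summing the common windows: 30 + 30 = 60 minutes.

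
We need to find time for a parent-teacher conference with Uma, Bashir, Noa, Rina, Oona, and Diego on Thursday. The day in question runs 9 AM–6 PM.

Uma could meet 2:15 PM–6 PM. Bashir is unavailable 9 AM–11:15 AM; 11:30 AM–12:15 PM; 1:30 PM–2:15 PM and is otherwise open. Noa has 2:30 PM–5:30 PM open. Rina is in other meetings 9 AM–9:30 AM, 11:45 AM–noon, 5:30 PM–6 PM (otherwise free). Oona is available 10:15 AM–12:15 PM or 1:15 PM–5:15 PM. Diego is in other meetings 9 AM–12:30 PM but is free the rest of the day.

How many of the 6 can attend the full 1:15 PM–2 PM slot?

3

Uma free: 14:15-18:00.
Bashir free: 11:15-11:30, 12:15-13:30, 14:15-18:00 (invert busy blocks within the working day).
Noa free: 14:30-17:30.
Rina free: 09:30-11:45, 12:00-17:30 (invert busy blocks within the working day).
Oona free: 10:15-12:15, 13:15-17:15.
Diego free: 12:30-18:00 (invert busy blocks within the working day).
Rina, Oona, and Diego can make the full 13:15-14:00 slot — that's 3.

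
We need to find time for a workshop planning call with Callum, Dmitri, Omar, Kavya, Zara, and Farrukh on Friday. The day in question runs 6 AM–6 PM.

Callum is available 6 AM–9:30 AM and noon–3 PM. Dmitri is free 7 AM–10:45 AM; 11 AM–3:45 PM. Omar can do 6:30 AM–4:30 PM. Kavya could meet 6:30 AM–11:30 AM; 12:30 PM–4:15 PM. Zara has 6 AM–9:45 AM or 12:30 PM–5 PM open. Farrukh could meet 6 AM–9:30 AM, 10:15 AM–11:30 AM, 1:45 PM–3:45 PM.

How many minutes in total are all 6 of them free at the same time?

225

Callum ∩ Dmitri: 07:00-09:30, 12:00-15:00.
Callum ∩ Dmitri ∩ Omar: 07:00-09:30, 12:00-15:00.
Callum ∩ Dmitri ∩ Omar ∩ Kavya: 07:00-09:30, 12:30-15:00.
Callum ∩ Dmitri ∩ Omar ∩ Kavya ∩ Zara: 07:00-09:30, 12:30-15:00.
Callum ∩ Dmitri ∩ Omar ∩ Kavya ∩ Zara ∩ Farrukh: 07:00-09:30, 13:45-15:00.
Summing the common windows: 150 + 75 = 225 minutes.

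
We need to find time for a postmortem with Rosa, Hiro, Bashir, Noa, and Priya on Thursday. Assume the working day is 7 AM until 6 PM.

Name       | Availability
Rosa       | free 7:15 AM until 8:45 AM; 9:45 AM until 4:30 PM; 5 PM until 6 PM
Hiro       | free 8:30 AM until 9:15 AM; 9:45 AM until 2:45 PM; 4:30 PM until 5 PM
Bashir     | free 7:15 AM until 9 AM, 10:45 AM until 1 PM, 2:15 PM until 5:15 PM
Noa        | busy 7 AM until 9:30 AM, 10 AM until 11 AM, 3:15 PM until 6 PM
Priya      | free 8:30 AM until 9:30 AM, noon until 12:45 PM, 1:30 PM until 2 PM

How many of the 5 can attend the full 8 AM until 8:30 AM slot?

2

Rosa free: 07:15-08:45, 09:45-16:30, 17:00-18:00.
Hiro free: 08:30-09:15, 09:45-14:45, 16:30-17:00.
Bashir free: 07:15-09:00, 10:45-13:00, 14:15-17:15.
Noa free: 09:30-10:00, 11:00-15:15 (invert busy blocks within the working day).
Priya free: 08:30-09:30, 12:00-12:45, 13:30-14:00.
Rosa and Bashir can make the full 08:00-08:30 slot — that's 2.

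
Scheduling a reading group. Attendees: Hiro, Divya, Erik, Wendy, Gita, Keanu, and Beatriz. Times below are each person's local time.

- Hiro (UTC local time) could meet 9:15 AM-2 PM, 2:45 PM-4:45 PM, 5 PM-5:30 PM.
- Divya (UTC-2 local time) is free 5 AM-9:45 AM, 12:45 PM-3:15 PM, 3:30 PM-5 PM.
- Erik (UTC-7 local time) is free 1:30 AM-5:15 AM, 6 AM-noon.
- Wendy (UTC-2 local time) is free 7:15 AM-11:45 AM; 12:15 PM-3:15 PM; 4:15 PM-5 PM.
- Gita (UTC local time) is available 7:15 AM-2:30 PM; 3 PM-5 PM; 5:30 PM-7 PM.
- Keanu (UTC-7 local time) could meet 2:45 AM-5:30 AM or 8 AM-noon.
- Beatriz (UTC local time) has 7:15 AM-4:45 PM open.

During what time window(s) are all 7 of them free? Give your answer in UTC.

Hiro in UTC: 09:15-14:00, 14:45-16:45, 17:00-17:30.
Divya in UTC: 07:00-11:45, 14:45-17:15, 17:30-19:00 (add 2h to convert from UTC-2).
Erik in UTC: 08:30-12:15, 13:00-19:00 (add 7h to convert from UTC-7).
Wendy in UTC: 09:15-13:45, 14:15-17:15, 18:15-19:00 (add 2h to convert from UTC-2).
Gita in UTC: 07:15-14:30, 15:00-17:00, 17:30-19:00.
Keanu in UTC: 09:45-12:30, 15:00-19:00 (add 7h to convert from UTC-7).
Beatriz in UTC: 07:15-16:45.
Hiro ∩ Divya: 09:15-11:45, 14:45-16:45, 17:00-17:15.
Hiro ∩ Divya ∩ Erik: 09:15-11:45, 14:45-16:45, 17:00-17:15.
Hiro ∩ Divya ∩ Erik ∩ Wendy: 09:15-11:45, 14:45-16:45, 17:00-17:15.
Hiro ∩ Divya ∩ Erik ∩ Wendy ∩ Gita: 09:15-11:45, 15:00-16:45.
Hiro ∩ Divya ∩ Erik ∩ Wendy ∩ Gita ∩ Keanu: 09:45-11:45, 15:00-16:45.
Hiro ∩ Divya ∩ Erik ∩ Wendy ∩ Gita ∩ Keanu ∩ Beatriz: 09:45-11:45, 15:00-16:45.

09:45-11:45, 15:00-16:45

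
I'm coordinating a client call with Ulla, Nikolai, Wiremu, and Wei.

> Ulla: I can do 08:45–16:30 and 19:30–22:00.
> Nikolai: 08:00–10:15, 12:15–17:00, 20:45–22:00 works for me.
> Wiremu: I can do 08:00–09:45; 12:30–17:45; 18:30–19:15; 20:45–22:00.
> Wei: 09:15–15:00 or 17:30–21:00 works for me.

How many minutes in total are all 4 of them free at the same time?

195

Ulla ∩ Nikolai: 08:45-10:15, 12:15-16:30, 20:45-22:00.
Ulla ∩ Nikolai ∩ Wiremu: 08:45-09:45, 12:30-16:30, 20:45-22:00.
Ulla ∩ Nikolai ∩ Wiremu ∩ Wei: 09:15-09:45, 12:30-15:00, 20:45-21:00.
So the common availability across everyone is 09:15-09:45, 12:30-15:00, 20:45-21:00.
Summing the common windows: 30 + 150 + 15 = 195 minutes.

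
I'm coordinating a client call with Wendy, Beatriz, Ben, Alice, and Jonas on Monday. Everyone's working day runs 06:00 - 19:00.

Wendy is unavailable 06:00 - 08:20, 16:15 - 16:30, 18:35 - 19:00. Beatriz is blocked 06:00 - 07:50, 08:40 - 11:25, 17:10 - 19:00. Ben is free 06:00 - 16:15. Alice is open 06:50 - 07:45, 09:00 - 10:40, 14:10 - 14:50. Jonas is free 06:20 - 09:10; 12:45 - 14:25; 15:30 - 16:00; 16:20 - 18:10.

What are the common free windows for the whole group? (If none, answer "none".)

14:10-14:25

Wendy free: 08:20-16:15, 16:30-18:35 (invert busy blocks within the working day).
Beatriz free: 07:50-08:40, 11:25-17:10 (invert busy blocks within the working day).
Ben free: 06:00-16:15.
Alice free: 06:50-07:45, 09:00-10:40, 14:10-14:50.
Jonas free: 06:20-09:10, 12:45-14:25, 15:30-16:00, 16:20-18:10.
Wendy ∩ Beatriz: 08:20-08:40, 11:25-16:15, 16:30-17:10.
Wendy ∩ Beatriz ∩ Ben: 08:20-08:40, 11:25-16:15.
Wendy ∩ Beatriz ∩ Ben ∩ Alice: 14:10-14:50.
Wendy ∩ Beatriz ∩ Ben ∩ Alice ∩ Jonas: 14:10-14:25.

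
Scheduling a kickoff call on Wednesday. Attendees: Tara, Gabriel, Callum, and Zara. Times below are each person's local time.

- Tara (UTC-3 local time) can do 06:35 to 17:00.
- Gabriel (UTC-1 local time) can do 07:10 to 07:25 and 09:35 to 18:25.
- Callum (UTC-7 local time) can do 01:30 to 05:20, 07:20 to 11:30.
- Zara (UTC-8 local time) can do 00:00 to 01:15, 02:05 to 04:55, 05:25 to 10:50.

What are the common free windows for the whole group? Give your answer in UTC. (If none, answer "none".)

Tara in UTC: 09:35-20:00 (add 3h to convert from UTC-3).
Gabriel in UTC: 08:10-08:25, 10:35-19:25 (add 1h to convert from UTC-1).
Callum in UTC: 08:30-12:20, 14:20-18:30 (add 7h to convert from UTC-7).
Zara in UTC: 08:00-09:15, 10:05-12:55, 13:25-18:50 (add 8h to convert from UTC-8).
Tara ∩ Gabriel: 10:35-19:25.
Tara ∩ Gabriel ∩ Callum: 10:35-12:20, 14:20-18:30.
Tara ∩ Gabriel ∩ Callum ∩ Zara: 10:35-12:20, 14:20-18:30.

10:35-12:20, 14:20-18:30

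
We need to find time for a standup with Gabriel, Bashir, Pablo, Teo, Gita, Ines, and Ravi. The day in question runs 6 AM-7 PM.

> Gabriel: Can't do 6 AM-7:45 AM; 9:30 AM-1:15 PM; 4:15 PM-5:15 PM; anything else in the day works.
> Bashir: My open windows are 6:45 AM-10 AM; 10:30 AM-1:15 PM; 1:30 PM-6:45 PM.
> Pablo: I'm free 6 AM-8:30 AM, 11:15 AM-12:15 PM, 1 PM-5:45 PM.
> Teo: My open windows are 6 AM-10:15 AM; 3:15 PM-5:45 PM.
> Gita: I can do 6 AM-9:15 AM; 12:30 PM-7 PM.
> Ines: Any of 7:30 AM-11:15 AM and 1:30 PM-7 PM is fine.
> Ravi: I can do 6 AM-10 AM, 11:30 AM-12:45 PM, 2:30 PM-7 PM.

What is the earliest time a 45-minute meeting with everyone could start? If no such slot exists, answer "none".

07:45

Gabriel free: 07:45-09:30, 13:15-16:15, 17:15-19:00 (invert busy blocks within the working day).
Bashir free: 06:45-10:00, 10:30-13:15, 13:30-18:45.
Pablo free: 06:00-08:30, 11:15-12:15, 13:00-17:45.
Teo free: 06:00-10:15, 15:15-17:45.
Gita free: 06:00-09:15, 12:30-19:00.
Ines free: 07:30-11:15, 13:30-19:00.
Ravi free: 06:00-10:00, 11:30-12:45, 14:30-19:00.
Gabriel ∩ Bashir: 07:45-09:30, 13:30-16:15, 17:15-18:45.
Gabriel ∩ Bashir ∩ Pablo: 07:45-08:30, 13:30-16:15, 17:15-17:45.
Gabriel ∩ Bashir ∩ Pablo ∩ Teo: 07:45-08:30, 15:15-16:15, 17:15-17:45.
Gabriel ∩ Bashir ∩ Pablo ∩ Teo ∩ Gita: 07:45-08:30, 15:15-16:15, 17:15-17:45.
Gabriel ∩ Bashir ∩ Pablo ∩ Teo ∩ Gita ∩ Ines: 07:45-08:30, 15:15-16:15, 17:15-17:45.
Gabriel ∩ Bashir ∩ Pablo ∩ Teo ∩ Gita ∩ Ines ∩ Ravi: 07:45-08:30, 15:15-16:15, 17:15-17:45.
The first common window of at least 45 minutes is 07:45-08:30, so the earliest start is 07:45.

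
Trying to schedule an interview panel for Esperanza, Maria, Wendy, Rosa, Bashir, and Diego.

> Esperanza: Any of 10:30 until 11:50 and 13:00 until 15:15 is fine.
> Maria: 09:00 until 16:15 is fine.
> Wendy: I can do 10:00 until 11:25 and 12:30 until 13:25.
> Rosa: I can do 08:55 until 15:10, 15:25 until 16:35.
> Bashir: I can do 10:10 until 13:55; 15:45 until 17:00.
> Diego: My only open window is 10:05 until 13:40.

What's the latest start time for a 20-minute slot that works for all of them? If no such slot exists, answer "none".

13:05

Esperanza ∩ Maria: 10:30-11:50, 13:00-15:15.
Esperanza ∩ Maria ∩ Wendy: 10:30-11:25, 13:00-13:25.
Esperanza ∩ Maria ∩ Wendy ∩ Rosa: 10:30-11:25, 13:00-13:25.
Esperanza ∩ Maria ∩ Wendy ∩ Rosa ∩ Bashir: 10:30-11:25, 13:00-13:25.
Esperanza ∩ Maria ∩ Wendy ∩ Rosa ∩ Bashir ∩ Diego: 10:30-11:25, 13:00-13:25.
The last common window of at least 20 minutes is 13:00-13:25; a 20-minute meeting can start as late as 13:05 and still end by 13:25.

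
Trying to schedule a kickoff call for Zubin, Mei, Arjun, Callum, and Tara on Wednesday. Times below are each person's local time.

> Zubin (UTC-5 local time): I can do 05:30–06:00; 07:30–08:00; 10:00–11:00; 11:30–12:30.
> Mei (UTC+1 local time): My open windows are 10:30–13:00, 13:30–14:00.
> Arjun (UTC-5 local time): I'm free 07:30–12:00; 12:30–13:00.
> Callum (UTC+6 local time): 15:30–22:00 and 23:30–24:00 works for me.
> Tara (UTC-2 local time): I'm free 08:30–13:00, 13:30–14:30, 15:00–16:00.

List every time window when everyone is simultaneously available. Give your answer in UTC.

Zubin in UTC: 10:30-11:00, 12:30-13:00, 15:00-16:00, 16:30-17:30 (add 5h to convert from UTC-5).
Mei in UTC: 09:30-12:00, 12:30-13:00 (subtract 1h to convert from UTC+1).
Arjun in UTC: 12:30-17:00, 17:30-18:00 (add 5h to convert from UTC-5).
Callum in UTC: 09:30-16:00, 17:30-18:00 (subtract 6h to convert from UTC+6).
Tara in UTC: 10:30-15:00, 15:30-16:30, 17:00-18:00 (add 2h to convert from UTC-2).
Zubin ∩ Mei: 10:30-11:00, 12:30-13:00.
Zubin ∩ Mei ∩ Arjun: 12:30-13:00.
Zubin ∩ Mei ∩ Arjun ∩ Callum: 12:30-13:00.
Zubin ∩ Mei ∩ Arjun ∩ Callum ∩ Tara: 12:30-13:00.

12:30-13:00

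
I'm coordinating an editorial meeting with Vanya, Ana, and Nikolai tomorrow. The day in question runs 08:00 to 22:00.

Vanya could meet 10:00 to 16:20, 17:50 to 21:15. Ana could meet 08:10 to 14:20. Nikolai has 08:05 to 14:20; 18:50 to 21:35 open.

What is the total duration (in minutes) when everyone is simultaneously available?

260

Vanya ∩ Ana: 10:00-14:20.
Vanya ∩ Ana ∩ Nikolai: 10:00-14:20.
That's a single block of 260 minutes.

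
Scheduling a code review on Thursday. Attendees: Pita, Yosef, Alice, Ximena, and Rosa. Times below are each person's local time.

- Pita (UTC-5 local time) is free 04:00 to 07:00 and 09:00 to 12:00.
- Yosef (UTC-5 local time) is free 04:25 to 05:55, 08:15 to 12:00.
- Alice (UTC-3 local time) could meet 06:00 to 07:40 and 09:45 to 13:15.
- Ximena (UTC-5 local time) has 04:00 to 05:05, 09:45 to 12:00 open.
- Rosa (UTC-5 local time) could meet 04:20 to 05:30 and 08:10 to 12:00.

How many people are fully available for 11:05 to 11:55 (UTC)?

1

Pita in UTC: 09:00-12:00, 14:00-17:00 (add 5h to convert from UTC-5).
Yosef in UTC: 09:25-10:55, 13:15-17:00 (add 5h to convert from UTC-5).
Alice in UTC: 09:00-10:40, 12:45-16:15 (add 3h to convert from UTC-3).
Ximena in UTC: 09:00-10:05, 14:45-17:00 (add 5h to convert from UTC-5).
Rosa in UTC: 09:20-10:30, 13:10-17:00 (add 5h to convert from UTC-5).
Pita can make the full 11:05-11:55 slot — that's 1.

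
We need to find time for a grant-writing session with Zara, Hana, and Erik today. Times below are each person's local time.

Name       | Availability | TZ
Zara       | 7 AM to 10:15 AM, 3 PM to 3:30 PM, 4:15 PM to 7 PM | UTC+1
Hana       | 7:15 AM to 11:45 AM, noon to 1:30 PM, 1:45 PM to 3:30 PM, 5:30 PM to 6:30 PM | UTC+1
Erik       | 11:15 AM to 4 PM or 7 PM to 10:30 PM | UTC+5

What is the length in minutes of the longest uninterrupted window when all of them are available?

180

Zara in UTC: 06:00-09:15, 14:00-14:30, 15:15-18:00 (subtract 1h to convert from UTC+1).
Hana in UTC: 06:15-10:45, 11:00-12:30, 12:45-14:30, 16:30-17:30 (subtract 1h to convert from UTC+1).
Erik in UTC: 06:15-11:00, 14:00-17:30 (subtract 5h to convert from UTC+5).
Zara ∩ Hana: 06:15-09:15, 14:00-14:30, 16:30-17:30.
Zara ∩ Hana ∩ Erik: 06:15-09:15, 14:00-14:30, 16:30-17:30.
Those are the intersection windows.
The longest is 06:15-09:15 at 180 minutes.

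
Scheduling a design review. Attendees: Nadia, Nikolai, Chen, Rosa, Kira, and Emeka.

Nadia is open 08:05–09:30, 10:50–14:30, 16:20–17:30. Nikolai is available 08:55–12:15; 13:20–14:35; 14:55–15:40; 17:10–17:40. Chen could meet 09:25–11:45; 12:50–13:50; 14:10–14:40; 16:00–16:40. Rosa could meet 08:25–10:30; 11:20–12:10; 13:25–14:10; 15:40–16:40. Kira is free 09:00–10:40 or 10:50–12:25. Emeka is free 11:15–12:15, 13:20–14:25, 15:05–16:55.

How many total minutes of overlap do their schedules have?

25

Nadia ∩ Nikolai: 08:55-09:30, 10:50-12:15, 13:20-14:30, 17:10-17:30.
Nadia ∩ Nikolai ∩ Chen: 09:25-09:30, 10:50-11:45, 13:20-13:50, 14:10-14:30.
Nadia ∩ Nikolai ∩ Chen ∩ Rosa: 09:25-09:30, 11:20-11:45, 13:25-13:50.
Nadia ∩ Nikolai ∩ Chen ∩ Rosa ∩ Kira: 09:25-09:30, 11:20-11:45.
Nadia ∩ Nikolai ∩ Chen ∩ Rosa ∩ Kira ∩ Emeka: 11:20-11:45.
Those are the intersection windows.
That's a single block of 25 minutes.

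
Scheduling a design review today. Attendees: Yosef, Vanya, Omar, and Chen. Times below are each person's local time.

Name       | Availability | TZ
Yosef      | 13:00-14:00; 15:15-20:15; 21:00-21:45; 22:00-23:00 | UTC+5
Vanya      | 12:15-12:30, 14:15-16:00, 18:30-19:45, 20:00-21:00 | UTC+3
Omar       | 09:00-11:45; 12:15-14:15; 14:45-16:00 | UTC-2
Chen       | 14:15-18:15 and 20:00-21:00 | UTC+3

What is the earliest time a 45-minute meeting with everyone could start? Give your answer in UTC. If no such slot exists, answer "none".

Yosef in UTC: 08:00-09:00, 10:15-15:15, 16:00-16:45, 17:00-18:00 (subtract 5h to convert from UTC+5).
Vanya in UTC: 09:15-09:30, 11:15-13:00, 15:30-16:45, 17:00-18:00 (subtract 3h to convert from UTC+3).
Omar in UTC: 11:00-13:45, 14:15-16:15, 16:45-18:00 (add 2h to convert from UTC-2).
Chen in UTC: 11:15-15:15, 17:00-18:00 (subtract 3h to convert from UTC+3).
Yosef ∩ Vanya: 11:15-13:00, 16:00-16:45, 17:00-18:00.
Yosef ∩ Vanya ∩ Omar: 11:15-13:00, 16:00-16:15, 17:00-18:00.
Yosef ∩ Vanya ∩ Omar ∩ Chen: 11:15-13:00, 17:00-18:00.
The first common window of at least 45 minutes is 11:15-13:00, so the earliest start is 11:15.

11:15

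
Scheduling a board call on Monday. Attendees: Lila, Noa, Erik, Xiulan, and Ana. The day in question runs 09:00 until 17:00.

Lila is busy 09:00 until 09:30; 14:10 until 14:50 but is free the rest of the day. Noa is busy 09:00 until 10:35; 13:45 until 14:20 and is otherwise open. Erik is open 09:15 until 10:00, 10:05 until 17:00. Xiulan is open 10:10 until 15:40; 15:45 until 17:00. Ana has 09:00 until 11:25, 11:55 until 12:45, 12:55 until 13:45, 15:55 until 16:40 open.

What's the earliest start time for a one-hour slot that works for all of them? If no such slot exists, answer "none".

none

Lila free: 09:30-14:10, 14:50-17:00 (invert busy blocks within the working day).
Noa free: 10:35-13:45, 14:20-17:00 (invert busy blocks within the working day).
Erik free: 09:15-10:00, 10:05-17:00.
Xiulan free: 10:10-15:40, 15:45-17:00.
Ana free: 09:00-11:25, 11:55-12:45, 12:55-13:45, 15:55-16:40.
Lila ∩ Noa: 10:35-13:45, 14:50-17:00.
Lila ∩ Noa ∩ Erik: 10:35-13:45, 14:50-17:00.
Lila ∩ Noa ∩ Erik ∩ Xiulan: 10:35-13:45, 14:50-15:40, 15:45-17:00.
Lila ∩ Noa ∩ Erik ∩ Xiulan ∩ Ana: 10:35-11:25, 11:55-12:45, 12:55-13:45, 15:55-16:40.
No common window is at least 60 minutes long.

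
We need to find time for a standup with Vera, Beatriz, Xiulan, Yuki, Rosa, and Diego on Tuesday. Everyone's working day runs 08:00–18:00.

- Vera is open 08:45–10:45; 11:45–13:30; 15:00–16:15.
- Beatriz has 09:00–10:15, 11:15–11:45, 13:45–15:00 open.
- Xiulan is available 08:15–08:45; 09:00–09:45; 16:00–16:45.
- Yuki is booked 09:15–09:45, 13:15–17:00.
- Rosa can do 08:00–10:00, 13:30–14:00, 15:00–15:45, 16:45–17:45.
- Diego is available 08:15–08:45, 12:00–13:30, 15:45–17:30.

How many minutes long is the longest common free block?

Vera free: 08:45-10:45, 11:45-13:30, 15:00-16:15.
Beatriz free: 09:00-10:15, 11:15-11:45, 13:45-15:00.
Xiulan free: 08:15-08:45, 09:00-09:45, 16:00-16:45.
Yuki free: 08:00-09:15, 09:45-13:15, 17:00-18:00 (invert busy blocks within the working day).
Rosa free: 08:00-10:00, 13:30-14:00, 15:00-15:45, 16:45-17:45.
Diego free: 08:15-08:45, 12:00-13:30, 15:45-17:30.
Vera ∩ Beatriz: 09:00-10:15.
Vera ∩ Beatriz ∩ Xiulan: 09:00-09:45.
Vera ∩ Beatriz ∩ Xiulan ∩ Yuki: 09:00-09:15.
Vera ∩ Beatriz ∩ Xiulan ∩ Yuki ∩ Rosa: 09:00-09:15.
Vera ∩ Beatriz ∩ Xiulan ∩ Yuki ∩ Rosa ∩ Diego: ∅.
There is no time when everyone is free.
No common window exists, so the longest block is 0 minutes.

0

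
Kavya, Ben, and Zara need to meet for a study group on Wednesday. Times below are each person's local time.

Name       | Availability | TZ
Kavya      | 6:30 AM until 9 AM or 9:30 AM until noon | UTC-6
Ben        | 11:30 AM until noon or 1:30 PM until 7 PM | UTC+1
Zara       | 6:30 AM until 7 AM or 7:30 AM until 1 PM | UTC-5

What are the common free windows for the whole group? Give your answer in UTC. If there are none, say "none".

Kavya in UTC: 12:30-15:00, 15:30-18:00 (add 6h to convert from UTC-6).
Ben in UTC: 10:30-11:00, 12:30-18:00 (subtract 1h to convert from UTC+1).
Zara in UTC: 11:30-12:00, 12:30-18:00 (add 5h to convert from UTC-5).
Kavya ∩ Ben: 12:30-15:00, 15:30-18:00.
Kavya ∩ Ben ∩ Zara: 12:30-15:00, 15:30-18:00.
Those are the intersection windows.

12:30-15:00, 15:30-18:00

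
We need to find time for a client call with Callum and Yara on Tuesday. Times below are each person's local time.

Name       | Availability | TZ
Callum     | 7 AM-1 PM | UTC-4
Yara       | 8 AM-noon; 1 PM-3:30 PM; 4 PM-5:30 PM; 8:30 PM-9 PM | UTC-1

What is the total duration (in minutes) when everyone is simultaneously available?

270

Callum in UTC: 11:00-17:00 (add 4h to convert from UTC-4).
Yara in UTC: 09:00-13:00, 14:00-16:30, 17:00-18:30, 21:30-22:00 (add 1h to convert from UTC-1).
Callum ∩ Yara: 11:00-13:00, 14:00-16:30.
Summing the common windows: 120 + 150 = 270 minutes.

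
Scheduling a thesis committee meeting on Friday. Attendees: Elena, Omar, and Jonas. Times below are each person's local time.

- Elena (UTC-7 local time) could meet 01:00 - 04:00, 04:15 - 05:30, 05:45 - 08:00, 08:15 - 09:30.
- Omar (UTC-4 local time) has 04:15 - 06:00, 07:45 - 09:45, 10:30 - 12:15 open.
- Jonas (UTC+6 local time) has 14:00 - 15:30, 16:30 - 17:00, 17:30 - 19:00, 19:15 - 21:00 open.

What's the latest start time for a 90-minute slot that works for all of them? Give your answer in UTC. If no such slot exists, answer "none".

none

Elena in UTC: 08:00-11:00, 11:15-12:30, 12:45-15:00, 15:15-16:30 (add 7h to convert from UTC-7).
Omar in UTC: 08:15-10:00, 11:45-13:45, 14:30-16:15 (add 4h to convert from UTC-4).
Jonas in UTC: 08:00-09:30, 10:30-11:00, 11:30-13:00, 13:15-15:00 (subtract 6h to convert from UTC+6).
Elena ∩ Omar: 08:15-10:00, 11:45-12:30, 12:45-13:45, 14:30-15:00, 15:15-16:15.
Elena ∩ Omar ∩ Jonas: 08:15-09:30, 11:45-12:30, 12:45-13:00, 13:15-13:45, 14:30-15:00.
No common window is at least 90 minutes long.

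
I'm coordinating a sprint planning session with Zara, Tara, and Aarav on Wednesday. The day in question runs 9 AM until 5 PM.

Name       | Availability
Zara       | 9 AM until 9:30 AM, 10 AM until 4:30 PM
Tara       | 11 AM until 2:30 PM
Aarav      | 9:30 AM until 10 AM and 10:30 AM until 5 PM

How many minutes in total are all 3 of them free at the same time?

210

Zara ∩ Tara: 11:00-14:30.
Zara ∩ Tara ∩ Aarav: 11:00-14:30.
That's a single block of 210 minutes.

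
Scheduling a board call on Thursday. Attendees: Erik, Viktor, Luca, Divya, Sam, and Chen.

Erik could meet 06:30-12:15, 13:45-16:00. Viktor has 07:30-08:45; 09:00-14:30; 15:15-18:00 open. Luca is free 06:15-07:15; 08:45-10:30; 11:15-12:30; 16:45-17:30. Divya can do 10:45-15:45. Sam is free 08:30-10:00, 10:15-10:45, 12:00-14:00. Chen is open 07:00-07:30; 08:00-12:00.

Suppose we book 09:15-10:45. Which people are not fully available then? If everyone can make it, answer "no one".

Erik: free for 09:15-10:45. Viktor: free for 09:15-10:45. Luca: not fully free for 09:15-10:45. Divya: not fully free for 09:15-10:45. Sam: not fully free for 09:15-10:45. Chen: free for 09:15-10:45.

Divya, Luca, Sam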